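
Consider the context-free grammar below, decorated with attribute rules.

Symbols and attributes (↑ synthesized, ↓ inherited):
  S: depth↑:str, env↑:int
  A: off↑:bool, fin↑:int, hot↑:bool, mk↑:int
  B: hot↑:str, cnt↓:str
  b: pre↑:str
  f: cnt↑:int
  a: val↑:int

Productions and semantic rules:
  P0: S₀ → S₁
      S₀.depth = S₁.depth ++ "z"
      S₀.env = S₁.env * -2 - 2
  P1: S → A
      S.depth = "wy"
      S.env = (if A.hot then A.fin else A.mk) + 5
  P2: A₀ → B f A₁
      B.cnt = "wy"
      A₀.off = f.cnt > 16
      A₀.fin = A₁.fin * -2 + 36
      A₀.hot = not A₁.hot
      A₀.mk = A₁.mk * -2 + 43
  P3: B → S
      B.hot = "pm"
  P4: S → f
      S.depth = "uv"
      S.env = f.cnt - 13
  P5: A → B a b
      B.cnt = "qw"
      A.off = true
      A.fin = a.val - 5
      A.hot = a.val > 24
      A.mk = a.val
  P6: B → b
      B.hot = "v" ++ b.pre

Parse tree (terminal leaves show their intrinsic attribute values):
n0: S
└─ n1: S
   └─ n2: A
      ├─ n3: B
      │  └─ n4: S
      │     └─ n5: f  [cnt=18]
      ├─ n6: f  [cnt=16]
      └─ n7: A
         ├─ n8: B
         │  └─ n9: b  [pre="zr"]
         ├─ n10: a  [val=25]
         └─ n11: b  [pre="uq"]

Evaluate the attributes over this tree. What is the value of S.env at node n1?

-2

1. n3.cnt = "wy"  ["wy"]
2. n5.cnt = 18  [terminal]
3. n4.depth = "uv"  ["uv"]
4. n4.env = 5  [f.cnt - 13]
5. n3.hot = "pm"  ["pm"]
6. n6.cnt = 16  [terminal]
7. n8.cnt = "qw"  ["qw"]
8. n9.pre = "zr"  [terminal]
9. n8.hot = "vzr"  ["v" ++ b.pre]
10. n10.val = 25  [terminal]
11. n11.pre = "uq"  [terminal]
12. n7.off = true  [true]
13. n7.fin = 20  [a.val - 5]
14. n7.hot = true  [a.val > 24]
15. n7.mk = 25  [a.val]
16. n2.off = false  [f.cnt > 16]
17. n2.fin = -4  [A₁.fin * -2 + 36]
18. n2.hot = false  [not A₁.hot]
19. n2.mk = -7  [A₁.mk * -2 + 43]
20. n1.depth = "wy"  ["wy"]
21. n1.env = -2  [(if A.hot then A.fin else A.mk) + 5]
22. n0.depth = "wyz"  [S₁.depth ++ "z"]
23. n0.env = 2  [S₁.env * -2 - 2]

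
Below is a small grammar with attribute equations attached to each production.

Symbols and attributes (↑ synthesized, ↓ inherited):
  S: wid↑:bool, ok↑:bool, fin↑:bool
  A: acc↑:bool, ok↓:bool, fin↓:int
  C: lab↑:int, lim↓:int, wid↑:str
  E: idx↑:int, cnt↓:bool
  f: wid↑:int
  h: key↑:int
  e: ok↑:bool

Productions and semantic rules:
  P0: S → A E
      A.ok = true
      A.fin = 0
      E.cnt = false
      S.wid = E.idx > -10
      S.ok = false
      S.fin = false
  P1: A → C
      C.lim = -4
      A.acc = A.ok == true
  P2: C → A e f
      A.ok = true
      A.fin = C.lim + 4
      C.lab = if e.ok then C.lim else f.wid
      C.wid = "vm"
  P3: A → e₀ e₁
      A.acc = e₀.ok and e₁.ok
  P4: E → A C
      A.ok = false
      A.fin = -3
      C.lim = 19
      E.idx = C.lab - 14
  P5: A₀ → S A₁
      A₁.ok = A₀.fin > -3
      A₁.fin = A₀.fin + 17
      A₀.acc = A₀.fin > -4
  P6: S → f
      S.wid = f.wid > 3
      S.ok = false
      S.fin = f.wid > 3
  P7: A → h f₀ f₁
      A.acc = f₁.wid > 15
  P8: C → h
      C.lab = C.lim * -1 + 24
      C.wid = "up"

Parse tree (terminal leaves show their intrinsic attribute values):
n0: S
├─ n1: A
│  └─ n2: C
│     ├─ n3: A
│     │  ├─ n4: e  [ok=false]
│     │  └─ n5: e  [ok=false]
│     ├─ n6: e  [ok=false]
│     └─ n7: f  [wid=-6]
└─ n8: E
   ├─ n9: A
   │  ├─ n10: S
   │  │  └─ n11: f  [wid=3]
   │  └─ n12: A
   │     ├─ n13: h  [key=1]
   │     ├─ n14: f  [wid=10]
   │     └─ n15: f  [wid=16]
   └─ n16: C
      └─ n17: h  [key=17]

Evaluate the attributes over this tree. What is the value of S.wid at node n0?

true

1. n1.ok = true  [true]
2. n1.fin = 0  [0]
3. n2.lim = -4  [-4]
4. n3.ok = true  [true]
5. n3.fin = 0  [C.lim + 4]
6. n4.ok = false  [terminal]
7. n5.ok = false  [terminal]
8. n3.acc = false  [e₀.ok and e₁.ok]
9. n6.ok = false  [terminal]
10. n7.wid = -6  [terminal]
11. n2.lab = -6  [if e.ok then C.lim else f.wid]
12. n2.wid = "vm"  ["vm"]
13. n1.acc = true  [A.ok == true]
14. n8.cnt = false  [false]
15. n9.ok = false  [false]
16. n9.fin = -3  [-3]
17. n11.wid = 3  [terminal]
18. n10.wid = false  [f.wid > 3]
19. n10.ok = false  [false]
20. n10.fin = false  [f.wid > 3]
21. n12.ok = false  [A₀.fin > -3]
22. n12.fin = 14  [A₀.fin + 17]
23. n13.key = 1  [terminal]
24. n14.wid = 10  [terminal]
25. n15.wid = 16  [terminal]
26. n12.acc = true  [f₁.wid > 15]
27. n9.acc = true  [A₀.fin > -4]
28. n16.lim = 19  [19]
29. n17.key = 17  [terminal]
30. n16.lab = 5  [C.lim * -1 + 24]
31. n16.wid = "up"  ["up"]
32. n8.idx = -9  [C.lab - 14]
33. n0.wid = true  [E.idx > -10]
34. n0.ok = false  [false]
35. n0.fin = false  [false]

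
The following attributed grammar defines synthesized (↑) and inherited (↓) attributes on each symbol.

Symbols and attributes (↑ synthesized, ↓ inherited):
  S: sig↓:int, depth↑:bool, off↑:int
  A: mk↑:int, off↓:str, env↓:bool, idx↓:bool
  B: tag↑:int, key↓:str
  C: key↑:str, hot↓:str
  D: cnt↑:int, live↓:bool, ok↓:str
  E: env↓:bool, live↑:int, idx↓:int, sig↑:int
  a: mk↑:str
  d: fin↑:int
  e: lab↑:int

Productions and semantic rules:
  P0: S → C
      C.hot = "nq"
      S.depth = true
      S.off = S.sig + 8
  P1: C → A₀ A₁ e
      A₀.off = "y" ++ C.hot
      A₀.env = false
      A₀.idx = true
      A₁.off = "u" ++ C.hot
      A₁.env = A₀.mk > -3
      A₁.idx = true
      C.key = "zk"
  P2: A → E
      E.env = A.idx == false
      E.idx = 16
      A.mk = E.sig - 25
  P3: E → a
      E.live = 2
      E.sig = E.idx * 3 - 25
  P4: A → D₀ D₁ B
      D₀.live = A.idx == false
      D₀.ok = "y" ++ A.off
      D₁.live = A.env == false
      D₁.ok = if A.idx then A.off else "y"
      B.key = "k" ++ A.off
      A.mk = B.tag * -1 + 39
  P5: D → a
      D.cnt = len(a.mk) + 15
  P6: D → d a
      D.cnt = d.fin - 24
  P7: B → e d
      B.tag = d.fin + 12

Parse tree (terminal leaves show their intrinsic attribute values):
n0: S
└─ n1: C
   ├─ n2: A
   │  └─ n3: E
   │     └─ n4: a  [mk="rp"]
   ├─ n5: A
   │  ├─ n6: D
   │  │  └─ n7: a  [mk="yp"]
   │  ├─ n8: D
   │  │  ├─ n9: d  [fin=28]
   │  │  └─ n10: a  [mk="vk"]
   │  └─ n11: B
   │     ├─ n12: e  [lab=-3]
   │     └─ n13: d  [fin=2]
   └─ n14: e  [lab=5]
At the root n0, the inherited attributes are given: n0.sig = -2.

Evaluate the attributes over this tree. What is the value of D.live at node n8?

false

1. n0.sig = -2  [given at root]
2. n1.hot = "nq"  ["nq"]
3. n2.off = "ynq"  ["y" ++ C.hot]
4. n2.env = false  [false]
5. n2.idx = true  [true]
6. n3.env = false  [A.idx == false]
7. n3.idx = 16  [16]
8. n4.mk = "rp"  [terminal]
9. n3.live = 2  [2]
10. n3.sig = 23  [E.idx * 3 - 25]
11. n2.mk = -2  [E.sig - 25]
12. n5.off = "unq"  ["u" ++ C.hot]
13. n5.env = true  [A₀.mk > -3]
14. n5.idx = true  [true]
15. n6.live = false  [A.idx == false]
16. n6.ok = "yunq"  ["y" ++ A.off]
17. n7.mk = "yp"  [terminal]
18. n6.cnt = 17  [len(a.mk) + 15]
19. n8.live = false  [A.env == false]
20. n8.ok = "unq"  [if A.idx then A.off else "y"]
21. n9.fin = 28  [terminal]
22. n10.mk = "vk"  [terminal]
23. n8.cnt = 4  [d.fin - 24]
24. n11.key = "kunq"  ["k" ++ A.off]
25. n12.lab = -3  [terminal]
26. n13.fin = 2  [terminal]
27. n11.tag = 14  [d.fin + 12]
28. n5.mk = 25  [B.tag * -1 + 39]
29. n14.lab = 5  [terminal]
30. n1.key = "zk"  ["zk"]
31. n0.depth = true  [true]
32. n0.off = 6  [S.sig + 8]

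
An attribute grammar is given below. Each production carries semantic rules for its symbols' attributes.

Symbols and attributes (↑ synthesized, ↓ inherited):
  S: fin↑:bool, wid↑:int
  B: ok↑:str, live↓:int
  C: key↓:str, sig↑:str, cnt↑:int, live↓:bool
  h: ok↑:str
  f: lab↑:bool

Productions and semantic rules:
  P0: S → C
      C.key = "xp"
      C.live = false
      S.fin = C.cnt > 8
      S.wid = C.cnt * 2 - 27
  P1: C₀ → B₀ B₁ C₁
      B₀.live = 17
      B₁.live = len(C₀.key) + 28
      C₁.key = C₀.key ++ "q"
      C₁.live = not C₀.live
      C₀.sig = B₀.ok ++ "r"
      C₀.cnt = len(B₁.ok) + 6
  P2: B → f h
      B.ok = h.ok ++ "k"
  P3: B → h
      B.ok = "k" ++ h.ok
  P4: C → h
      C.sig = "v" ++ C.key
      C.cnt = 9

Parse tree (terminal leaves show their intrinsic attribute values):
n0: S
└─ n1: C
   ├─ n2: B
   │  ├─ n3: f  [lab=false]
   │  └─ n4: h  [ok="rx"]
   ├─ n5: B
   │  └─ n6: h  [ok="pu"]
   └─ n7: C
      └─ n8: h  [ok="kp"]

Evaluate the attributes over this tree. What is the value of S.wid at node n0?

1. n1.key = "xp"  ["xp"]
2. n1.live = false  [false]
3. n2.live = 17  [17]
4. n3.lab = false  [terminal]
5. n4.ok = "rx"  [terminal]
6. n2.ok = "rxk"  [h.ok ++ "k"]
7. n5.live = 30  [len(C₀.key) + 28]
8. n6.ok = "pu"  [terminal]
9. n5.ok = "kpu"  ["k" ++ h.ok]
10. n7.key = "xpq"  [C₀.key ++ "q"]
11. n7.live = true  [not C₀.live]
12. n8.ok = "kp"  [terminal]
13. n7.sig = "vxpq"  ["v" ++ C.key]
14. n7.cnt = 9  [9]
15. n1.sig = "rxkr"  [B₀.ok ++ "r"]
16. n1.cnt = 9  [len(B₁.ok) + 6]
17. n0.fin = true  [C.cnt > 8]
18. n0.wid = -9  [C.cnt * 2 - 27]

-9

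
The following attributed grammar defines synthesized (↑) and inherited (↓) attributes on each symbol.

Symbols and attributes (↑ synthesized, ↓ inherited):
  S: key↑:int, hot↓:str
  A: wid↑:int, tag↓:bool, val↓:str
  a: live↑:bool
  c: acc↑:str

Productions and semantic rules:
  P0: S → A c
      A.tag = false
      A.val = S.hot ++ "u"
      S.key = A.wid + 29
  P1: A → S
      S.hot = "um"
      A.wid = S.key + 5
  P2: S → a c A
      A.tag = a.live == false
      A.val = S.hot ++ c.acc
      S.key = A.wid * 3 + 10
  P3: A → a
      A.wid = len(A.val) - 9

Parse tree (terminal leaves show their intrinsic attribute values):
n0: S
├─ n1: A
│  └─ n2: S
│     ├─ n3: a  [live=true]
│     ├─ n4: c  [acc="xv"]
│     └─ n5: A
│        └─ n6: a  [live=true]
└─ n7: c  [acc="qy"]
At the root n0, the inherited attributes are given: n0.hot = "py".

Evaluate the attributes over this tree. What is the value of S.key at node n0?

1. n0.hot = "py"  [given at root]
2. n1.tag = false  [false]
3. n1.val = "pyu"  [S.hot ++ "u"]
4. n2.hot = "um"  ["um"]
5. n3.live = true  [terminal]
6. n4.acc = "xv"  [terminal]
7. n5.tag = false  [a.live == false]
8. n5.val = "umxv"  [S.hot ++ c.acc]
9. n6.live = true  [terminal]
10. n5.wid = -5  [len(A.val) - 9]
11. n2.key = -5  [A.wid * 3 + 10]
12. n1.wid = 0  [S.key + 5]
13. n7.acc = "qy"  [terminal]
14. n0.key = 29  [A.wid + 29]

29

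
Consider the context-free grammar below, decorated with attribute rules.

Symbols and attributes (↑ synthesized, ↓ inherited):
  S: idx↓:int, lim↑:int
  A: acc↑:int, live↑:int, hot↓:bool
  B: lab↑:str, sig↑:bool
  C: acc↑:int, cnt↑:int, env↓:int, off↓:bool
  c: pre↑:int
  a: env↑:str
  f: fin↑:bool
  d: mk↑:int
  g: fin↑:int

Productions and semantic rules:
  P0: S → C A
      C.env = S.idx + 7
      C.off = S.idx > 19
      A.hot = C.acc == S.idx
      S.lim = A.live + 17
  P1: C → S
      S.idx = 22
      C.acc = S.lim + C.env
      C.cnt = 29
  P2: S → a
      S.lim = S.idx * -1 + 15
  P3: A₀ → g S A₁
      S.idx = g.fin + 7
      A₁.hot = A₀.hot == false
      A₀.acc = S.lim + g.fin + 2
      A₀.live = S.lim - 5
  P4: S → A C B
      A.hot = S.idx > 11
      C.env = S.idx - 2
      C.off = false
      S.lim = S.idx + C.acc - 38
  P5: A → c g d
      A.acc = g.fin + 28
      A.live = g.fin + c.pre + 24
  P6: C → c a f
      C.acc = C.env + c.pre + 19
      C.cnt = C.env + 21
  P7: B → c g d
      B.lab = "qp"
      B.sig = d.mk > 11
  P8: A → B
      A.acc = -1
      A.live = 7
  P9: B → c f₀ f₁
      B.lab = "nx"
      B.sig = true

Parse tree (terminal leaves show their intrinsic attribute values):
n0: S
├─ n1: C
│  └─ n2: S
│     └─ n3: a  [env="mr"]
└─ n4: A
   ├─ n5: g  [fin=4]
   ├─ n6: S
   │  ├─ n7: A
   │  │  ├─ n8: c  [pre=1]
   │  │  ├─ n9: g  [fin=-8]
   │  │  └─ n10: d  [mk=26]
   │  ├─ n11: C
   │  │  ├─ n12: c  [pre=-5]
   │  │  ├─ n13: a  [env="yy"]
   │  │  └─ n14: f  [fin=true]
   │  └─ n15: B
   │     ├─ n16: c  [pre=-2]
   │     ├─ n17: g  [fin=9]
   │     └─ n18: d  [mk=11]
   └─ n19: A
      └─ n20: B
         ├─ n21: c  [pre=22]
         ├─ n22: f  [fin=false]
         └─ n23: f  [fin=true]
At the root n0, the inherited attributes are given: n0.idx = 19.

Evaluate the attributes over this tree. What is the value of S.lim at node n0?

1. n0.idx = 19  [given at root]
2. n1.env = 26  [S.idx + 7]
3. n1.off = false  [S.idx > 19]
4. n2.idx = 22  [22]
5. n3.env = "mr"  [terminal]
6. n2.lim = -7  [S.idx * -1 + 15]
7. n1.acc = 19  [S.lim + C.env]
8. n1.cnt = 29  [29]
9. n4.hot = true  [C.acc == S.idx]
10. n5.fin = 4  [terminal]
11. n6.idx = 11  [g.fin + 7]
12. n7.hot = false  [S.idx > 11]
13. n8.pre = 1  [terminal]
14. n9.fin = -8  [terminal]
15. n10.mk = 26  [terminal]
16. n7.acc = 20  [g.fin + 28]
17. n7.live = 17  [g.fin + c.pre + 24]
18. n11.env = 9  [S.idx - 2]
19. n11.off = false  [false]
20. n12.pre = -5  [terminal]
21. n13.env = "yy"  [terminal]
22. n14.fin = true  [terminal]
23. n11.acc = 23  [C.env + c.pre + 19]
24. n11.cnt = 30  [C.env + 21]
25. n16.pre = -2  [terminal]
26. n17.fin = 9  [terminal]
27. n18.mk = 11  [terminal]
28. n15.lab = "qp"  ["qp"]
29. n15.sig = false  [d.mk > 11]
30. n6.lim = -4  [S.idx + C.acc - 38]
31. n19.hot = false  [A₀.hot == false]
32. n21.pre = 22  [terminal]
33. n22.fin = false  [terminal]
34. n23.fin = true  [terminal]
35. n20.lab = "nx"  ["nx"]
36. n20.sig = true  [true]
37. n19.acc = -1  [-1]
38. n19.live = 7  [7]
39. n4.acc = 2  [S.lim + g.fin + 2]
40. n4.live = -9  [S.lim - 5]
41. n0.lim = 8  [A.live + 17]

8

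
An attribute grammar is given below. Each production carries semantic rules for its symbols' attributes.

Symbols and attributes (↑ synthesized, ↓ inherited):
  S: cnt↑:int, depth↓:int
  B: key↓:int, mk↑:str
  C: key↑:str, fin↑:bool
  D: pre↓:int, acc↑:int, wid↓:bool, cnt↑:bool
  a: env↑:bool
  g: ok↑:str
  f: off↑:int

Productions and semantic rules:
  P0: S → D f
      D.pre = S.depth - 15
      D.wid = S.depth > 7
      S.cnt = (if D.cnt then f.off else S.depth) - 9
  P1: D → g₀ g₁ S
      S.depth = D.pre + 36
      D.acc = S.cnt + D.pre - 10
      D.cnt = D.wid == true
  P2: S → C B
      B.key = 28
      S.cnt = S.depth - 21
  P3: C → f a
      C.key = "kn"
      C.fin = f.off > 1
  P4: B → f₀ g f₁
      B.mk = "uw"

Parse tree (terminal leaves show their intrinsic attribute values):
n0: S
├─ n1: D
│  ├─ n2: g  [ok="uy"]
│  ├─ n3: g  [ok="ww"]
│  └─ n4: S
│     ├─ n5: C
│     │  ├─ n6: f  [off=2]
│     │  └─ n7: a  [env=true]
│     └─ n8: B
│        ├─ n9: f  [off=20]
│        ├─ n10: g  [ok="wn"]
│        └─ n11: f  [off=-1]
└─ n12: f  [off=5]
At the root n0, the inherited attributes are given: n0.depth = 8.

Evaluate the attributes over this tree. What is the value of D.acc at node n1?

1. n0.depth = 8  [given at root]
2. n1.pre = -7  [S.depth - 15]
3. n1.wid = true  [S.depth > 7]
4. n2.ok = "uy"  [terminal]
5. n3.ok = "ww"  [terminal]
6. n4.depth = 29  [D.pre + 36]
7. n6.off = 2  [terminal]
8. n7.env = true  [terminal]
9. n5.key = "kn"  ["kn"]
10. n5.fin = true  [f.off > 1]
11. n8.key = 28  [28]
12. n9.off = 20  [terminal]
13. n10.ok = "wn"  [terminal]
14. n11.off = -1  [terminal]
15. n8.mk = "uw"  ["uw"]
16. n4.cnt = 8  [S.depth - 21]
17. n1.acc = -9  [S.cnt + D.pre - 10]
18. n1.cnt = true  [D.wid == true]
19. n12.off = 5  [terminal]
20. n0.cnt = -4  [(if D.cnt then f.off else S.depth) - 9]

-9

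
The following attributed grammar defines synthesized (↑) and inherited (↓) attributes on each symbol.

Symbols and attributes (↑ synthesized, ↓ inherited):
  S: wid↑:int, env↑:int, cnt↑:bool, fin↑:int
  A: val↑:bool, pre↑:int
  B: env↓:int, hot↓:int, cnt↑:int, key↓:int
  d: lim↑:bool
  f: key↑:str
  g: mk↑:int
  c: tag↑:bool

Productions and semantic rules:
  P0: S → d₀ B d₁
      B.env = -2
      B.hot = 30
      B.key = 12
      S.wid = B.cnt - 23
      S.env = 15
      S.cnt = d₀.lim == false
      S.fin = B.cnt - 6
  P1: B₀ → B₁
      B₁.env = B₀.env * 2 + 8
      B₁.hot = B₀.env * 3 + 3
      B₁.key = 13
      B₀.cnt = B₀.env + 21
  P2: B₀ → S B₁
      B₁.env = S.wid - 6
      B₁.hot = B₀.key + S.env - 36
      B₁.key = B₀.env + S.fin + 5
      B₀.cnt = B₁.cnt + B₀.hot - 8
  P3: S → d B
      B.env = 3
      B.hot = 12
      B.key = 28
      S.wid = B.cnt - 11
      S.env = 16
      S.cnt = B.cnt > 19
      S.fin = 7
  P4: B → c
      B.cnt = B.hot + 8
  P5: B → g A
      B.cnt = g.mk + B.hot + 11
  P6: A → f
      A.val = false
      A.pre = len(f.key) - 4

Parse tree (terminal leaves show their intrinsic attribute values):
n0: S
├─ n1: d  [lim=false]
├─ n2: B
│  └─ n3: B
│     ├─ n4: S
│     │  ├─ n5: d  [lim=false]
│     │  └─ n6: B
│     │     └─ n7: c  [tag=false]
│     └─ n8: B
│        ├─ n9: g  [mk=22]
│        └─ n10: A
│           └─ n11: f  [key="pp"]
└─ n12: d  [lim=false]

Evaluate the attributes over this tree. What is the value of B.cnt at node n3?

1. n1.lim = false  [terminal]
2. n2.env = -2  [-2]
3. n2.hot = 30  [30]
4. n2.key = 12  [12]
5. n3.env = 4  [B₀.env * 2 + 8]
6. n3.hot = -3  [B₀.env * 3 + 3]
7. n3.key = 13  [13]
8. n5.lim = false  [terminal]
9. n6.env = 3  [3]
10. n6.hot = 12  [12]
11. n6.key = 28  [28]
12. n7.tag = false  [terminal]
13. n6.cnt = 20  [B.hot + 8]
14. n4.wid = 9  [B.cnt - 11]
15. n4.env = 16  [16]
16. n4.cnt = true  [B.cnt > 19]
17. n4.fin = 7  [7]
18. n8.env = 3  [S.wid - 6]
19. n8.hot = -7  [B₀.key + S.env - 36]
20. n8.key = 16  [B₀.env + S.fin + 5]
21. n9.mk = 22  [terminal]
22. n11.key = "pp"  [terminal]
23. n10.val = false  [false]
24. n10.pre = -2  [len(f.key) - 4]
25. n8.cnt = 26  [g.mk + B.hot + 11]
26. n3.cnt = 15  [B₁.cnt + B₀.hot - 8]
27. n2.cnt = 19  [B₀.env + 21]
28. n12.lim = false  [terminal]
29. n0.wid = -4  [B.cnt - 23]
30. n0.env = 15  [15]
31. n0.cnt = true  [d₀.lim == false]
32. n0.fin = 13  [B.cnt - 6]

15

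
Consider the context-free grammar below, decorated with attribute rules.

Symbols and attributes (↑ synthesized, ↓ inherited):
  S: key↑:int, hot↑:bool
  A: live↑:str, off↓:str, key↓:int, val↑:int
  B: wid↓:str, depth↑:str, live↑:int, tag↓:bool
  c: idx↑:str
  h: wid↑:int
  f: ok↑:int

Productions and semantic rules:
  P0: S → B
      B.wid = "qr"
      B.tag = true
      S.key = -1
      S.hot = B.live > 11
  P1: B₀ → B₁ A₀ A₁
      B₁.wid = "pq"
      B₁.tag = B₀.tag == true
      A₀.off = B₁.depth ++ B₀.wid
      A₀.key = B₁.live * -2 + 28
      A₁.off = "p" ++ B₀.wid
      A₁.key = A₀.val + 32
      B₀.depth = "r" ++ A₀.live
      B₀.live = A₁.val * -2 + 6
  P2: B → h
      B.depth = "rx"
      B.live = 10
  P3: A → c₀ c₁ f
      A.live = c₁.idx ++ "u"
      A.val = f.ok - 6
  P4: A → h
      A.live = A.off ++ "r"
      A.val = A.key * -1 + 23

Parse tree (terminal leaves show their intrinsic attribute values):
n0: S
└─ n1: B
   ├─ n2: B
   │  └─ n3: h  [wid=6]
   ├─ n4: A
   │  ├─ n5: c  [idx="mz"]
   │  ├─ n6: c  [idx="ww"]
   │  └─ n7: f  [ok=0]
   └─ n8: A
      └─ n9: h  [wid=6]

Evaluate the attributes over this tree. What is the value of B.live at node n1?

1. n1.wid = "qr"  ["qr"]
2. n1.tag = true  [true]
3. n2.wid = "pq"  ["pq"]
4. n2.tag = true  [B₀.tag == true]
5. n3.wid = 6  [terminal]
6. n2.depth = "rx"  ["rx"]
7. n2.live = 10  [10]
8. n4.off = "rxqr"  [B₁.depth ++ B₀.wid]
9. n4.key = 8  [B₁.live * -2 + 28]
10. n5.idx = "mz"  [terminal]
11. n6.idx = "ww"  [terminal]
12. n7.ok = 0  [terminal]
13. n4.live = "wwu"  [c₁.idx ++ "u"]
14. n4.val = -6  [f.ok - 6]
15. n8.off = "pqr"  ["p" ++ B₀.wid]
16. n8.key = 26  [A₀.val + 32]
17. n9.wid = 6  [terminal]
18. n8.live = "pqrr"  [A.off ++ "r"]
19. n8.val = -3  [A.key * -1 + 23]
20. n1.depth = "rwwu"  ["r" ++ A₀.live]
21. n1.live = 12  [A₁.val * -2 + 6]
22. n0.key = -1  [-1]
23. n0.hot = true  [B.live > 11]

12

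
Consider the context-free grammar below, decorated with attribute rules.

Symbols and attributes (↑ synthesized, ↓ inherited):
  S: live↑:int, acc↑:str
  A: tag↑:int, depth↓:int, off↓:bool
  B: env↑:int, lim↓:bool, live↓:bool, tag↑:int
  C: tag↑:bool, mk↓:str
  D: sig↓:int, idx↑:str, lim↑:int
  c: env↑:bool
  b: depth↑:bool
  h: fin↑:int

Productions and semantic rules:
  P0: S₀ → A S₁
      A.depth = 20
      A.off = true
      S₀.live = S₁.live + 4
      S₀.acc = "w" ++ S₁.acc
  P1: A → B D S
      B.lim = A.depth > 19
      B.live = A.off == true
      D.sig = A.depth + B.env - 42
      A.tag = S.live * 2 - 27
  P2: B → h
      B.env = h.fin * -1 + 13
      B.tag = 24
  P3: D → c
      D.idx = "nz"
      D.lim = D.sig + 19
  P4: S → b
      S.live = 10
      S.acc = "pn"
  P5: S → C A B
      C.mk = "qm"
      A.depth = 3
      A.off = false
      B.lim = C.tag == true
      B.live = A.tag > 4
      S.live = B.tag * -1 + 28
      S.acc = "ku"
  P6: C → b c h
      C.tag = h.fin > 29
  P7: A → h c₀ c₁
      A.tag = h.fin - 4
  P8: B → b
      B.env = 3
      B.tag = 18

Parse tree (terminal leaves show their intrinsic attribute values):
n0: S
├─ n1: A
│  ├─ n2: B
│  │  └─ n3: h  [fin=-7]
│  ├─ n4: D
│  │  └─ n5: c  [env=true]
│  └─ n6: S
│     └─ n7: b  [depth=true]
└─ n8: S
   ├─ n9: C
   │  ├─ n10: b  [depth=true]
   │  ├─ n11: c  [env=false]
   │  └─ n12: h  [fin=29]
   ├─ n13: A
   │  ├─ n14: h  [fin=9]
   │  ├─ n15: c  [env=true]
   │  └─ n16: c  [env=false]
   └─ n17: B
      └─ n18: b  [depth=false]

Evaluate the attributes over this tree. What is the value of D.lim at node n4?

1. n1.depth = 20  [20]
2. n1.off = true  [true]
3. n2.lim = true  [A.depth > 19]
4. n2.live = true  [A.off == true]
5. n3.fin = -7  [terminal]
6. n2.env = 20  [h.fin * -1 + 13]
7. n2.tag = 24  [24]
8. n4.sig = -2  [A.depth + B.env - 42]
9. n5.env = true  [terminal]
10. n4.idx = "nz"  ["nz"]
11. n4.lim = 17  [D.sig + 19]
12. n7.depth = true  [terminal]
13. n6.live = 10  [10]
14. n6.acc = "pn"  ["pn"]
15. n1.tag = -7  [S.live * 2 - 27]
16. n9.mk = "qm"  ["qm"]
17. n10.depth = true  [terminal]
18. n11.env = false  [terminal]
19. n12.fin = 29  [terminal]
20. n9.tag = false  [h.fin > 29]
21. n13.depth = 3  [3]
22. n13.off = false  [false]
23. n14.fin = 9  [terminal]
24. n15.env = true  [terminal]
25. n16.env = false  [terminal]
26. n13.tag = 5  [h.fin - 4]
27. n17.lim = false  [C.tag == true]
28. n17.live = true  [A.tag > 4]
29. n18.depth = false  [terminal]
30. n17.env = 3  [3]
31. n17.tag = 18  [18]
32. n8.live = 10  [B.tag * -1 + 28]
33. n8.acc = "ku"  ["ku"]
34. n0.live = 14  [S₁.live + 4]
35. n0.acc = "wku"  ["w" ++ S₁.acc]

17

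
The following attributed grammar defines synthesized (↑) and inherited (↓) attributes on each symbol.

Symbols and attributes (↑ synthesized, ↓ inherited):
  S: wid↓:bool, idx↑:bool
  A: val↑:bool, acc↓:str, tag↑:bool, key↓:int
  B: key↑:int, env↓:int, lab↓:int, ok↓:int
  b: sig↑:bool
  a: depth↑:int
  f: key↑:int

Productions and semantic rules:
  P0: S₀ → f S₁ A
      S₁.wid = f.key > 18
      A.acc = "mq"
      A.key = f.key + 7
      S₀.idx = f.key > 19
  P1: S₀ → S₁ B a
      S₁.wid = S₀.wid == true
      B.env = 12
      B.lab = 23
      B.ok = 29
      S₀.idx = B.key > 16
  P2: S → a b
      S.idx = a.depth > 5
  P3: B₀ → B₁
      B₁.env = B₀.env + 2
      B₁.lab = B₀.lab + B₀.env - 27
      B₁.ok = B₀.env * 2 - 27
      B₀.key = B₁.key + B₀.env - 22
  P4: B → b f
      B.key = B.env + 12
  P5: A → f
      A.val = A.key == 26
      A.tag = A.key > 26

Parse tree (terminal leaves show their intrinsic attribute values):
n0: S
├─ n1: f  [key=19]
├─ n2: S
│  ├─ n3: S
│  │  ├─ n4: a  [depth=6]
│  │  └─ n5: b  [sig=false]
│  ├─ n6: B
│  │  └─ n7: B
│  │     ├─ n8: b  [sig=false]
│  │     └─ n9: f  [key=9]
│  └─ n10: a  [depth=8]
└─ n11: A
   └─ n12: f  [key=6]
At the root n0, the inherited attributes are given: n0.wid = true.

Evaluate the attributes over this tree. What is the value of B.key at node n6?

1. n0.wid = true  [given at root]
2. n1.key = 19  [terminal]
3. n2.wid = true  [f.key > 18]
4. n3.wid = true  [S₀.wid == true]
5. n4.depth = 6  [terminal]
6. n5.sig = false  [terminal]
7. n3.idx = true  [a.depth > 5]
8. n6.env = 12  [12]
9. n6.lab = 23  [23]
10. n6.ok = 29  [29]
11. n7.env = 14  [B₀.env + 2]
12. n7.lab = 8  [B₀.lab + B₀.env - 27]
13. n7.ok = -3  [B₀.env * 2 - 27]
14. n8.sig = false  [terminal]
15. n9.key = 9  [terminal]
16. n7.key = 26  [B.env + 12]
17. n6.key = 16  [B₁.key + B₀.env - 22]
18. n10.depth = 8  [terminal]
19. n2.idx = false  [B.key > 16]
20. n11.acc = "mq"  ["mq"]
21. n11.key = 26  [f.key + 7]
22. n12.key = 6  [terminal]
23. n11.val = true  [A.key == 26]
24. n11.tag = false  [A.key > 26]
25. n0.idx = false  [f.key > 19]

16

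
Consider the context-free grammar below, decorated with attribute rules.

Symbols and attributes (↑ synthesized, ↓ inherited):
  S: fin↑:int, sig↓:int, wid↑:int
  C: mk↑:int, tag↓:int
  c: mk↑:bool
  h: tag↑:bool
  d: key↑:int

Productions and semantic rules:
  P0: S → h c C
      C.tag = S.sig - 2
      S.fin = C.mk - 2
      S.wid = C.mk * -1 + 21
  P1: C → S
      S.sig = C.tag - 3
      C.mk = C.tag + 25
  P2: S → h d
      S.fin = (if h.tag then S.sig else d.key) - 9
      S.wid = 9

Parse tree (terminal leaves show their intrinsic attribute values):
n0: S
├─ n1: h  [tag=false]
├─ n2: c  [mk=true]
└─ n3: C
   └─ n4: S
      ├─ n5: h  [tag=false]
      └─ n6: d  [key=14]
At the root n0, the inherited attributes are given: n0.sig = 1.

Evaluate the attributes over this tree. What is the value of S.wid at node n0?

-3

1. n0.sig = 1  [given at root]
2. n1.tag = false  [terminal]
3. n2.mk = true  [terminal]
4. n3.tag = -1  [S.sig - 2]
5. n4.sig = -4  [C.tag - 3]
6. n5.tag = false  [terminal]
7. n6.key = 14  [terminal]
8. n4.fin = 5  [(if h.tag then S.sig else d.key) - 9]
9. n4.wid = 9  [9]
10. n3.mk = 24  [C.tag + 25]
11. n0.fin = 22  [C.mk - 2]
12. n0.wid = -3  [C.mk * -1 + 21]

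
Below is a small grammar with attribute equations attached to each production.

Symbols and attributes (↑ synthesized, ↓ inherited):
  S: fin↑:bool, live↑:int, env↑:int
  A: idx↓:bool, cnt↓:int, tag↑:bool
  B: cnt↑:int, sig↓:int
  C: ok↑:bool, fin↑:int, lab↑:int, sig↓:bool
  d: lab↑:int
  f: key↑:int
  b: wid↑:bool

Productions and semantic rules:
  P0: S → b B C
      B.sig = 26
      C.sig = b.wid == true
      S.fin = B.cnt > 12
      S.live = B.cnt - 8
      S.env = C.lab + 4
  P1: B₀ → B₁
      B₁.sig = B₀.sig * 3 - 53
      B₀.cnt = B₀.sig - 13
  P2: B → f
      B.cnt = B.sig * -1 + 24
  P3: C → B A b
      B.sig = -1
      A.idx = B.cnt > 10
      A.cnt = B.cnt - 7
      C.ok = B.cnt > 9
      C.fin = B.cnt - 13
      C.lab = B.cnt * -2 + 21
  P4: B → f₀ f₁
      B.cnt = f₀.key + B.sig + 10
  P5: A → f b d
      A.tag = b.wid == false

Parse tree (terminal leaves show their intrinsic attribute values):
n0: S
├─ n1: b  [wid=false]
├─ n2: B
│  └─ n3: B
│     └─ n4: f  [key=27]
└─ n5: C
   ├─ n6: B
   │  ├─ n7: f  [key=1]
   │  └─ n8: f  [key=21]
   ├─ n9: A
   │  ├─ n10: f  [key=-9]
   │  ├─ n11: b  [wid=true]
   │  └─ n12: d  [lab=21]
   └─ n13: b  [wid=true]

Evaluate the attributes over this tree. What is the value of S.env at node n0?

1. n1.wid = false  [terminal]
2. n2.sig = 26  [26]
3. n3.sig = 25  [B₀.sig * 3 - 53]
4. n4.key = 27  [terminal]
5. n3.cnt = -1  [B.sig * -1 + 24]
6. n2.cnt = 13  [B₀.sig - 13]
7. n5.sig = false  [b.wid == true]
8. n6.sig = -1  [-1]
9. n7.key = 1  [terminal]
10. n8.key = 21  [terminal]
11. n6.cnt = 10  [f₀.key + B.sig + 10]
12. n9.idx = false  [B.cnt > 10]
13. n9.cnt = 3  [B.cnt - 7]
14. n10.key = -9  [terminal]
15. n11.wid = true  [terminal]
16. n12.lab = 21  [terminal]
17. n9.tag = false  [b.wid == false]
18. n13.wid = true  [terminal]
19. n5.ok = true  [B.cnt > 9]
20. n5.fin = -3  [B.cnt - 13]
21. n5.lab = 1  [B.cnt * -2 + 21]
22. n0.fin = true  [B.cnt > 12]
23. n0.live = 5  [B.cnt - 8]
24. n0.env = 5  [C.lab + 4]

5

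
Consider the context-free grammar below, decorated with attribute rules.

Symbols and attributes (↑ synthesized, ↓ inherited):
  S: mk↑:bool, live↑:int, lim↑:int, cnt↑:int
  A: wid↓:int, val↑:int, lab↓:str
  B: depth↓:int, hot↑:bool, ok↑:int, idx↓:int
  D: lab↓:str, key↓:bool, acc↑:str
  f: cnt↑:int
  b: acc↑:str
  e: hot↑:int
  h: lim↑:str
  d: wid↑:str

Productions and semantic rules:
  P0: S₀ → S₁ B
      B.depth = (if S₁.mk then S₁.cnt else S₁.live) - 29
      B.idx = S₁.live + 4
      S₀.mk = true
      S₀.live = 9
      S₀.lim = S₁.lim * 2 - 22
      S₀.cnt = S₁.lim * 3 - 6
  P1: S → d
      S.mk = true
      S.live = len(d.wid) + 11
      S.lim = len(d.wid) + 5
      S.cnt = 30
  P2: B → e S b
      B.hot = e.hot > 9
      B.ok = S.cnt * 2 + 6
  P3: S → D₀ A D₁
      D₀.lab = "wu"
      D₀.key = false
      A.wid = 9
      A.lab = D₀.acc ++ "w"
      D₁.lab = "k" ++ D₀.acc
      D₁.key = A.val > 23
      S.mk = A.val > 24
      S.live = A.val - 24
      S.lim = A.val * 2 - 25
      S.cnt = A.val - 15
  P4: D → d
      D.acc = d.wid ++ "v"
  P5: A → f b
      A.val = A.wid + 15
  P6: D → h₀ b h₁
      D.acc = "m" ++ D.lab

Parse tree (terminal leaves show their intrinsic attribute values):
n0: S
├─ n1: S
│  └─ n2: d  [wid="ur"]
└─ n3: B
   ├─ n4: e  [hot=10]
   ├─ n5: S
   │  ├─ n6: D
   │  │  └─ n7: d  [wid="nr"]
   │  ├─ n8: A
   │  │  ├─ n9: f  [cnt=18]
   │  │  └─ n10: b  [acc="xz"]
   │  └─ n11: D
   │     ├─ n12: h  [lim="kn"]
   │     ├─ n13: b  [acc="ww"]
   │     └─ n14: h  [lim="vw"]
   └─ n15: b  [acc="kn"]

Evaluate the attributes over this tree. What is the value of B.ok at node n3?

24

1. n2.wid = "ur"  [terminal]
2. n1.mk = true  [true]
3. n1.live = 13  [len(d.wid) + 11]
4. n1.lim = 7  [len(d.wid) + 5]
5. n1.cnt = 30  [30]
6. n3.depth = 1  [(if S₁.mk then S₁.cnt else S₁.live) - 29]
7. n3.idx = 17  [S₁.live + 4]
8. n4.hot = 10  [terminal]
9. n6.lab = "wu"  ["wu"]
10. n6.key = false  [false]
11. n7.wid = "nr"  [terminal]
12. n6.acc = "nrv"  [d.wid ++ "v"]
13. n8.wid = 9  [9]
14. n8.lab = "nrvw"  [D₀.acc ++ "w"]
15. n9.cnt = 18  [terminal]
16. n10.acc = "xz"  [terminal]
17. n8.val = 24  [A.wid + 15]
18. n11.lab = "knrv"  ["k" ++ D₀.acc]
19. n11.key = true  [A.val > 23]
20. n12.lim = "kn"  [terminal]
21. n13.acc = "ww"  [terminal]
22. n14.lim = "vw"  [terminal]
23. n11.acc = "mknrv"  ["m" ++ D.lab]
24. n5.mk = false  [A.val > 24]
25. n5.live = 0  [A.val - 24]
26. n5.lim = 23  [A.val * 2 - 25]
27. n5.cnt = 9  [A.val - 15]
28. n15.acc = "kn"  [terminal]
29. n3.hot = true  [e.hot > 9]
30. n3.ok = 24  [S.cnt * 2 + 6]
31. n0.mk = true  [true]
32. n0.live = 9  [9]
33. n0.lim = -8  [S₁.lim * 2 - 22]
34. n0.cnt = 15  [S₁.lim * 3 - 6]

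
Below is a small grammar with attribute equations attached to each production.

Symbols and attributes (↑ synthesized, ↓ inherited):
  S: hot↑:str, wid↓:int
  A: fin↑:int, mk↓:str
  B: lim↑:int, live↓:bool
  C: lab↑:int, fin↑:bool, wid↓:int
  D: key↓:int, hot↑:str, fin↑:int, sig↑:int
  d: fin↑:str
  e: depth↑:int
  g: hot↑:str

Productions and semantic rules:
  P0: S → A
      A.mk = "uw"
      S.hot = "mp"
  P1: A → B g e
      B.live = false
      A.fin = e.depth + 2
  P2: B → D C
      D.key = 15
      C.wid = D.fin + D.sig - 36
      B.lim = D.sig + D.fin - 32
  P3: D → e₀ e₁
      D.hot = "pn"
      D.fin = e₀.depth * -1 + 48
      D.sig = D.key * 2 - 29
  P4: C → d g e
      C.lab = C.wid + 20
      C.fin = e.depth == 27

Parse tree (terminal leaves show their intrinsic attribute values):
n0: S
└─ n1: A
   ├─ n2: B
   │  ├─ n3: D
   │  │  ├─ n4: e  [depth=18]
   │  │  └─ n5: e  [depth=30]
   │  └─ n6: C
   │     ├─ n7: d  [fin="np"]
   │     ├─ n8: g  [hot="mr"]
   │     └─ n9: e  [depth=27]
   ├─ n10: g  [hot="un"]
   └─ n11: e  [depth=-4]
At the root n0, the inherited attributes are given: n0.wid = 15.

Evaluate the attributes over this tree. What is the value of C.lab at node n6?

15

1. n0.wid = 15  [given at root]
2. n1.mk = "uw"  ["uw"]
3. n2.live = false  [false]
4. n3.key = 15  [15]
5. n4.depth = 18  [terminal]
6. n5.depth = 30  [terminal]
7. n3.hot = "pn"  ["pn"]
8. n3.fin = 30  [e₀.depth * -1 + 48]
9. n3.sig = 1  [D.key * 2 - 29]
10. n6.wid = -5  [D.fin + D.sig - 36]
11. n7.fin = "np"  [terminal]
12. n8.hot = "mr"  [terminal]
13. n9.depth = 27  [terminal]
14. n6.lab = 15  [C.wid + 20]
15. n6.fin = true  [e.depth == 27]
16. n2.lim = -1  [D.sig + D.fin - 32]
17. n10.hot = "un"  [terminal]
18. n11.depth = -4  [terminal]
19. n1.fin = -2  [e.depth + 2]
20. n0.hot = "mp"  ["mp"]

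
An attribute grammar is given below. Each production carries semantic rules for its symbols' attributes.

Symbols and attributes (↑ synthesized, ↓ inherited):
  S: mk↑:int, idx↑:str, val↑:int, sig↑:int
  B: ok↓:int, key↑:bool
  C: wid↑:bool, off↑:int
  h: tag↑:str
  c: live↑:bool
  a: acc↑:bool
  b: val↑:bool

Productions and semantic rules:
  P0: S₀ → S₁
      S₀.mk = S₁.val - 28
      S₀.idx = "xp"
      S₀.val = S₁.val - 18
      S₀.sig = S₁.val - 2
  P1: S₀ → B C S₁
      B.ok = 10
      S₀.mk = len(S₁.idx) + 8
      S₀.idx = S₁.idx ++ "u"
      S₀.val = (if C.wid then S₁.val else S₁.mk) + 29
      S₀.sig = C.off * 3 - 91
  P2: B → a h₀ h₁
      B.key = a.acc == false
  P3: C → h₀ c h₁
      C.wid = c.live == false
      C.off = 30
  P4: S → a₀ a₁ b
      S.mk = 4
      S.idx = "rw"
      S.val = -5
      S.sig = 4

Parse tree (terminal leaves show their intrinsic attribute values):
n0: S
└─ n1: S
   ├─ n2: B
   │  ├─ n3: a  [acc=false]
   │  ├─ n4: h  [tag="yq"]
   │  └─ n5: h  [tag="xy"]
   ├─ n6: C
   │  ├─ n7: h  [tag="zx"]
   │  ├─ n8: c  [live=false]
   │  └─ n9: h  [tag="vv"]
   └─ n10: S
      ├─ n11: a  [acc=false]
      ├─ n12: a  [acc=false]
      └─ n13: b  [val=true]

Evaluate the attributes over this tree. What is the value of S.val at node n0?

6

1. n2.ok = 10  [10]
2. n3.acc = false  [terminal]
3. n4.tag = "yq"  [terminal]
4. n5.tag = "xy"  [terminal]
5. n2.key = true  [a.acc == false]
6. n7.tag = "zx"  [terminal]
7. n8.live = false  [terminal]
8. n9.tag = "vv"  [terminal]
9. n6.wid = true  [c.live == false]
10. n6.off = 30  [30]
11. n11.acc = false  [terminal]
12. n12.acc = false  [terminal]
13. n13.val = true  [terminal]
14. n10.mk = 4  [4]
15. n10.idx = "rw"  ["rw"]
16. n10.val = -5  [-5]
17. n10.sig = 4  [4]
18. n1.mk = 10  [len(S₁.idx) + 8]
19. n1.idx = "rwu"  [S₁.idx ++ "u"]
20. n1.val = 24  [(if C.wid then S₁.val else S₁.mk) + 29]
21. n1.sig = -1  [C.off * 3 - 91]
22. n0.mk = -4  [S₁.val - 28]
23. n0.idx = "xp"  ["xp"]
24. n0.val = 6  [S₁.val - 18]
25. n0.sig = 22  [S₁.val - 2]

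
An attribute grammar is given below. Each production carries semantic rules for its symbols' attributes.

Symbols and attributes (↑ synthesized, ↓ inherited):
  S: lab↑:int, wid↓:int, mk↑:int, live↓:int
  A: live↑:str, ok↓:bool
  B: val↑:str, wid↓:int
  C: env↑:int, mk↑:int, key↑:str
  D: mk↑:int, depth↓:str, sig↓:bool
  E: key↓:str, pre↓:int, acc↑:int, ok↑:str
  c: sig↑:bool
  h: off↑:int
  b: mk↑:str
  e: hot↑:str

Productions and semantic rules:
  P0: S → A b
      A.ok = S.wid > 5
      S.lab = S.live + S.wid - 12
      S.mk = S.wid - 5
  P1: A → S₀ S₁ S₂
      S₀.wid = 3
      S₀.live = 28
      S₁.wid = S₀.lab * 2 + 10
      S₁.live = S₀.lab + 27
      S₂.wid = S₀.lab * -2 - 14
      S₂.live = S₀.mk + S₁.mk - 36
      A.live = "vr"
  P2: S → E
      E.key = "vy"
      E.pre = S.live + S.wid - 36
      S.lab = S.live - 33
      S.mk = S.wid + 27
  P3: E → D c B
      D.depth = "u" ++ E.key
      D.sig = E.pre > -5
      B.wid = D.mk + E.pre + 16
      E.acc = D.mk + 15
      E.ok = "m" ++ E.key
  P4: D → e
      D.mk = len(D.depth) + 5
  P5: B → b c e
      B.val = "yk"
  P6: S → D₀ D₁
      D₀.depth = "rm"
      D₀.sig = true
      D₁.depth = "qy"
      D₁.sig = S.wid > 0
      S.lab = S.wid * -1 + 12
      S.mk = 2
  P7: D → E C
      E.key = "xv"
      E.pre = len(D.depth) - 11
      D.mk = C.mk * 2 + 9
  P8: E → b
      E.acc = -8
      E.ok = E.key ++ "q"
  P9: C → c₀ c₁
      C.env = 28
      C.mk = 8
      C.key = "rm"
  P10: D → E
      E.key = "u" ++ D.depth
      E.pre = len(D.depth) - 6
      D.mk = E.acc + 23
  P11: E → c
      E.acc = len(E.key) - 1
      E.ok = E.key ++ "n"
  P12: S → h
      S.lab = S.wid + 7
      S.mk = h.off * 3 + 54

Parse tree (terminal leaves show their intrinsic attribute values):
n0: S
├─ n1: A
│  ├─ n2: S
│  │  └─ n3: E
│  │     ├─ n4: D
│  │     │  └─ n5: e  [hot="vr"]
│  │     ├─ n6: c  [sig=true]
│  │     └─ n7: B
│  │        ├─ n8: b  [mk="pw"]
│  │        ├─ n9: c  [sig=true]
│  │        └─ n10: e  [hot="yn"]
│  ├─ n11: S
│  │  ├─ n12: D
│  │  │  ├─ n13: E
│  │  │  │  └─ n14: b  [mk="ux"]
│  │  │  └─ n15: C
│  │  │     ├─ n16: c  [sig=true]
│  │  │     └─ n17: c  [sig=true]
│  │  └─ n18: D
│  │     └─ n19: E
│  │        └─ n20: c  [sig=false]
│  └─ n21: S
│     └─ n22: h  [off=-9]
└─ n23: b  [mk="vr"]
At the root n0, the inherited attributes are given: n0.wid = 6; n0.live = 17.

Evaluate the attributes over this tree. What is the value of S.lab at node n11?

12

1. n0.wid = 6  [given at root]
2. n0.live = 17  [given at root]
3. n1.ok = true  [S.wid > 5]
4. n2.wid = 3  [3]
5. n2.live = 28  [28]
6. n3.key = "vy"  ["vy"]
7. n3.pre = -5  [S.live + S.wid - 36]
8. n4.depth = "uvy"  ["u" ++ E.key]
9. n4.sig = false  [E.pre > -5]
10. n5.hot = "vr"  [terminal]
11. n4.mk = 8  [len(D.depth) + 5]
12. n6.sig = true  [terminal]
13. n7.wid = 19  [D.mk + E.pre + 16]
14. n8.mk = "pw"  [terminal]
15. n9.sig = true  [terminal]
16. n10.hot = "yn"  [terminal]
17. n7.val = "yk"  ["yk"]
18. n3.acc = 23  [D.mk + 15]
19. n3.ok = "mvy"  ["m" ++ E.key]
20. n2.lab = -5  [S.live - 33]
21. n2.mk = 30  [S.wid + 27]
22. n11.wid = 0  [S₀.lab * 2 + 10]
23. n11.live = 22  [S₀.lab + 27]
24. n12.depth = "rm"  ["rm"]
25. n12.sig = true  [true]
26. n13.key = "xv"  ["xv"]
27. n13.pre = -9  [len(D.depth) - 11]
28. n14.mk = "ux"  [terminal]
29. n13.acc = -8  [-8]
30. n13.ok = "xvq"  [E.key ++ "q"]
31. n16.sig = true  [terminal]
32. n17.sig = true  [terminal]
33. n15.env = 28  [28]
34. n15.mk = 8  [8]
35. n15.key = "rm"  ["rm"]
36. n12.mk = 25  [C.mk * 2 + 9]
37. n18.depth = "qy"  ["qy"]
38. n18.sig = false  [S.wid > 0]
39. n19.key = "uqy"  ["u" ++ D.depth]
40. n19.pre = -4  [len(D.depth) - 6]
41. n20.sig = false  [terminal]
42. n19.acc = 2  [len(E.key) - 1]
43. n19.ok = "uqyn"  [E.key ++ "n"]
44. n18.mk = 25  [E.acc + 23]
45. n11.lab = 12  [S.wid * -1 + 12]
46. n11.mk = 2  [2]
47. n21.wid = -4  [S₀.lab * -2 - 14]
48. n21.live = -4  [S₀.mk + S₁.mk - 36]
49. n22.off = -9  [terminal]
50. n21.lab = 3  [S.wid + 7]
51. n21.mk = 27  [h.off * 3 + 54]
52. n1.live = "vr"  ["vr"]
53. n23.mk = "vr"  [terminal]
54. n0.lab = 11  [S.live + S.wid - 12]
55. n0.mk = 1  [S.wid - 5]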